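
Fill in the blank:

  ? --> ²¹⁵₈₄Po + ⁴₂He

Conserve mass number: A = 215 + 4, so A = 219.
Conserve atomic number: Z = 84 + 2, so Z = 86.
Z = 86 is radon, so the species is ²¹⁹₈₆Rn.

Rn-219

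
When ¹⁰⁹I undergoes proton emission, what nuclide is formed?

Proton emission: mass number changes by -1, atomic number by -1.
A: 109 − 1 = 108; Z: 53 − 1 = 52.
Z = 52 is tellurium, so the daughter is ¹⁰⁸Te.

Te-108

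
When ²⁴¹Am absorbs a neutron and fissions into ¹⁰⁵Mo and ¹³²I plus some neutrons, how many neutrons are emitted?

5

Conserve mass number: 242 = 105 + 132 + k, so k = 242 − 237 = 5.
Check atomic number: 95 = 42 + 53 + 0 = 95. ✓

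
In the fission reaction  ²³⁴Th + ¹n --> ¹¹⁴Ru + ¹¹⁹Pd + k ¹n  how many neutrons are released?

Conserve mass number: 235 = 114 + 119 + k, so k = 235 − 233 = 2.
Check atomic number: 90 = 44 + 46 + 0 = 90. ✓

2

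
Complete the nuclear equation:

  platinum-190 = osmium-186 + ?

Conserve mass number: 190 = 186 + A, so A = 4.
Conserve atomic number: 78 = 76 + Z, so Z = 2.
A = 4 and Z = 2 is helium-4 — an alpha particle.

alpha particle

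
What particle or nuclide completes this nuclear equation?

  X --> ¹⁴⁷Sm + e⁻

Pm-147

Conserve mass number: A = 147 + 0, so A = 147.
Conserve atomic number: Z = 62 − 1, so Z = 61.
Z = 61 is promethium, so the species is ¹⁴⁷Pm.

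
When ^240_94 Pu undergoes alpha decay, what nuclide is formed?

U-236

Alpha decay: mass number changes by -4, atomic number by -2.
A: 240 − 4 = 236; Z: 94 − 2 = 92.
Z = 92 is uranium, so the daughter is ^236_92 U.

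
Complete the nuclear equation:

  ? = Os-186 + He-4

Pt-190

Conserve mass number: A = 186 + 4, so A = 190.
Conserve atomic number: Z = 76 + 2, so Z = 78.
Z = 78 is platinum, so the species is Pt-190.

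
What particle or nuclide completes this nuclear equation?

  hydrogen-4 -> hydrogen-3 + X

Conserve mass number: 4 = 3 + A, so A = 1.
Conserve atomic number: 1 = 1 + Z, so Z = 0.
A = 1 and Z = 0 is neutron — a neutron.

neutron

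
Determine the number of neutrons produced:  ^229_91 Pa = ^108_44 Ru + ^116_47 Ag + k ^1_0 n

5

Conserve mass number: 229 = 108 + 116 + k, so k = 229 − 224 = 5.
Check atomic number: 91 = 44 + 47 + 0 = 91. ✓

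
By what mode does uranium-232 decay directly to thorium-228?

alpha decay

ΔA = 228 − 232 = -4; ΔZ = 90 − 92 = -2.
A drops by 4 and Z drops by 2 — the signature of alpha emission.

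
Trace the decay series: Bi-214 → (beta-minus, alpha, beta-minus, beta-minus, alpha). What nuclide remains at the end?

Pb-206

Start: (A, Z) = (214, 83).
After β⁻: (214, 84).
After α: (210, 82).
After β⁻: (210, 83).
After β⁻: (210, 84).
After α: (206, 82).
Z = 82 is lead.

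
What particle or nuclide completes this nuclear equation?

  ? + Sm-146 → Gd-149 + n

Conserve mass number: A + 146 = 149 + 1, so A = 4.
Conserve atomic number: Z + 62 = 64 + 0, so Z = 2.
A = 4 and Z = 2 is He-4 — an alpha particle.

alpha particle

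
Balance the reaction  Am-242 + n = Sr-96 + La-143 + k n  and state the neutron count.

Conserve mass number: 243 = 96 + 143 + k, so k = 243 − 239 = 4.
Check atomic number: 95 = 38 + 57 + 0 = 95. ✓

4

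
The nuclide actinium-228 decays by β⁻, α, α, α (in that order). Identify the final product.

Po-216

Start: (A, Z) = (228, 89).
After β⁻: (228, 90).
After α: (224, 88).
After α: (220, 86).
After α: (216, 84).
Z = 84 is polonium.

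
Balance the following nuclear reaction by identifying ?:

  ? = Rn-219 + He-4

Conserve mass number: A = 219 + 4, so A = 223.
Conserve atomic number: Z = 86 + 2, so Z = 88.
Z = 88 is radium, so the species is Ra-223.

Ra-223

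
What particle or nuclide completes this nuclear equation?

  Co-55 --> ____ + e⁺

Fe-55

Conserve mass number: 55 = A + 0, so A = 55.
Conserve atomic number: 27 = Z + 1, so Z = 26.
Z = 26 is iron, so the species is Fe-55.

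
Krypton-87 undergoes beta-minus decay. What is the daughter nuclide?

Beta-minus decay: mass number changes by +0, atomic number by +1.
A: 87 = 87; Z: 36 + 1 = 37.
Z = 37 is rubidium, so the daughter is rubidium-87.

Rb-87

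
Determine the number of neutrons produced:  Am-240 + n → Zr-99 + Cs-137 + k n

5

Conserve mass number: 241 = 99 + 137 + k, so k = 241 − 236 = 5.
Check atomic number: 95 = 40 + 55 + 0 = 95. ✓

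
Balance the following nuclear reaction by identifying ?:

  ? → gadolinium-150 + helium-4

Dy-154

Conserve mass number: A = 150 + 4, so A = 154.
Conserve atomic number: Z = 64 + 2, so Z = 66.
Z = 66 is dysprosium, so the species is dysprosium-154.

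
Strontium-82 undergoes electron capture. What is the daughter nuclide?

Rb-82

Electron capture: mass number changes by +0, atomic number by -1.
A: 82 = 82; Z: 38 − 1 = 37.
Z = 37 is rubidium, so the daughter is rubidium-82.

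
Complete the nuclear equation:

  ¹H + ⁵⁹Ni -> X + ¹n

Conserve mass number: 1 + 59 = A + 1, so A = 59.
Conserve atomic number: 1 + 28 = Z + 0, so Z = 29.
Z = 29 is copper, so the species is ⁵⁹Cu.

Cu-59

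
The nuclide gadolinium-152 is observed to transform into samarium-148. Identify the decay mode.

alpha decay

ΔA = 148 − 152 = -4; ΔZ = 62 − 64 = -2.
A drops by 4 and Z drops by 2 — the signature of alpha emission.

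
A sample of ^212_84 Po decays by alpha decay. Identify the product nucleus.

Alpha decay: mass number changes by -4, atomic number by -2.
A: 212 − 4 = 208; Z: 84 − 2 = 82.
Z = 82 is lead, so the daughter is ^208_82 Pb.

Pb-208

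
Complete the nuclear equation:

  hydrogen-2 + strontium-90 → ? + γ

Y-92

Conserve mass number: 2 + 90 = A + 0, so A = 92.
Conserve atomic number: 1 + 38 = Z + 0, so Z = 39.
Z = 39 is yttrium, so the species is yttrium-92.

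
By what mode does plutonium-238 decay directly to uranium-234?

alpha decay

ΔA = 234 − 238 = -4; ΔZ = 92 − 94 = -2.
A drops by 4 and Z drops by 2 — the signature of alpha emission.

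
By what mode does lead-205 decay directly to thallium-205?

beta-plus decay or electron capture

ΔA = 205 − 205 = 0; ΔZ = 81 − 82 = -1.
A is unchanged and Z drops by 1 — a proton has become a neutron (β⁺ emission or electron capture).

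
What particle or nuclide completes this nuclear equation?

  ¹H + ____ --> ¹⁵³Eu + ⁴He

Conserve mass number: 1 + A = 153 + 4, so A = 156.
Conserve atomic number: 1 + Z = 63 + 2, so Z = 64.
Z = 64 is gadolinium, so the species is ¹⁵⁶Gd.

Gd-156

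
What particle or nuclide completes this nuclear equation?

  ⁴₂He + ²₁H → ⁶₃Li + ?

Conserve mass number: 4 + 2 = 6 + A, so A = 0.
Conserve atomic number: 2 + 1 = 3 + Z, so Z = 0.
A = 0 and Z = 0 is ⁰₀γ — a gamma ray.

gamma ray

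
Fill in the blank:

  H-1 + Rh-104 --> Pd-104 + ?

neutron

Conserve mass number: 1 + 104 = 104 + A, so A = 1.
Conserve atomic number: 1 + 45 = 46 + Z, so Z = 0.
A = 1 and Z = 0 is n — a neutron.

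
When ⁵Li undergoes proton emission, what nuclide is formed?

He-4

Proton emission: mass number changes by -1, atomic number by -1.
A: 5 − 1 = 4; Z: 3 − 1 = 2.
Z = 2 is helium, so the daughter is ⁴He.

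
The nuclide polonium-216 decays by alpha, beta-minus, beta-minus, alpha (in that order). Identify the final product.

Start: (A, Z) = (216, 84).
After α: (212, 82).
After β⁻: (212, 83).
After β⁻: (212, 84).
After α: (208, 82).
Z = 82 is lead.

Pb-208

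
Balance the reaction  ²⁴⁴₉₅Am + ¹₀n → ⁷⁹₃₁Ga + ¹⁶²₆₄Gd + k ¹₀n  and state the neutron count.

Conserve mass number: 245 = 79 + 162 + k, so k = 245 − 241 = 4.
Check atomic number: 95 = 31 + 64 + 0 = 95. ✓

4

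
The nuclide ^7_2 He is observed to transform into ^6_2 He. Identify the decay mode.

ΔA = 6 − 7 = -1; ΔZ = 2 − 2 = +0.
A drops by 1 with Z unchanged — a neutron was emitted.

neutron emission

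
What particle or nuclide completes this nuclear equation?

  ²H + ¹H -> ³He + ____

gamma ray

Conserve mass number: 2 + 1 = 3 + A, so A = 0.
Conserve atomic number: 1 + 1 = 2 + Z, so Z = 0.
A = 0 and Z = 0 is γ — a gamma ray.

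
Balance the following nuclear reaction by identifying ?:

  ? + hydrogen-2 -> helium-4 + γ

Conserve mass number: A + 2 = 4 + 0, so A = 2.
Conserve atomic number: Z + 1 = 2 + 0, so Z = 1.
A = 2 and Z = 1 is hydrogen-2 — a deuteron.

deuteron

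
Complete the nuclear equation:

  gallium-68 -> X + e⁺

Zn-68

Conserve mass number: 68 = A + 0, so A = 68.
Conserve atomic number: 31 = Z + 1, so Z = 30.
Z = 30 is zinc, so the species is zinc-68.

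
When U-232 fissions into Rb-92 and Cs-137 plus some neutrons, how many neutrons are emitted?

Conserve mass number: 232 = 92 + 137 + k, so k = 232 − 229 = 3.
Check atomic number: 92 = 37 + 55 + 0 = 92. ✓

3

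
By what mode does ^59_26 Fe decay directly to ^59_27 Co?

ΔA = 59 − 59 = 0; ΔZ = 27 − 26 = +1.
A is unchanged and Z rises by 1 — a neutron has become a proton (β⁻ decay).

beta-minus decay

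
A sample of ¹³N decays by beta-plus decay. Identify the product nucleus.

C-13

Beta-plus decay: mass number changes by +0, atomic number by -1.
A: 13 = 13; Z: 7 − 1 = 6.
Z = 6 is carbon, so the daughter is ¹³C.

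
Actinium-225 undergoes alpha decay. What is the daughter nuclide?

Alpha decay: mass number changes by -4, atomic number by -2.
A: 225 − 4 = 221; Z: 89 − 2 = 87.
Z = 87 is francium, so the daughter is francium-221.

Fr-221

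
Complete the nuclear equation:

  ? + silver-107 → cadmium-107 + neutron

Conserve mass number: A + 107 = 107 + 1, so A = 1.
Conserve atomic number: Z + 47 = 48 + 0, so Z = 1.
A = 1 and Z = 1 is hydrogen-1 — a proton.

proton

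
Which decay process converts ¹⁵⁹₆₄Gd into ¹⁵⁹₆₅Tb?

beta-minus decay

ΔA = 159 − 159 = 0; ΔZ = 65 − 64 = +1.
A is unchanged and Z rises by 1 — a neutron has become a proton (β⁻ decay).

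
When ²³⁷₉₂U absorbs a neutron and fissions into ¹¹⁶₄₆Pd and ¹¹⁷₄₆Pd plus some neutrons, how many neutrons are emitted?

Conserve mass number: 238 = 116 + 117 + k, so k = 238 − 233 = 5.
Check atomic number: 92 = 46 + 46 + 0 = 92. ✓

5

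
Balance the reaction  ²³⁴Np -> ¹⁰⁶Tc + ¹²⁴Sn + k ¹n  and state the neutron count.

Conserve mass number: 234 = 106 + 124 + k, so k = 234 − 230 = 4.
Check atomic number: 93 = 43 + 50 + 0 = 93. ✓

4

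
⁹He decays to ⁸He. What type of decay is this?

ΔA = 8 − 9 = -1; ΔZ = 2 − 2 = +0.
A drops by 1 with Z unchanged — a neutron was emitted.

neutron emission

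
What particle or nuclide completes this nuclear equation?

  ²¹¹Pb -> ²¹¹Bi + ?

Conserve mass number: 211 = 211 + A, so A = 0.
Conserve atomic number: 82 = 83 + Z, so Z = -1.
A = 0 and Z = -1 is e⁻ — a beta-minus particle.

beta-minus particle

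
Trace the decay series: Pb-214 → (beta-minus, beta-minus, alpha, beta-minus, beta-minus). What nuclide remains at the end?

Start: (A, Z) = (214, 82).
After β⁻: (214, 83).
After β⁻: (214, 84).
After α: (210, 82).
After β⁻: (210, 83).
After β⁻: (210, 84).
Z = 84 is polonium.

Po-210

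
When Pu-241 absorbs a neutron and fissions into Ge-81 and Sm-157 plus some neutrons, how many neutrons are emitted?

Conserve mass number: 242 = 81 + 157 + k, so k = 242 − 238 = 4.
Check atomic number: 94 = 32 + 62 + 0 = 94. ✓

4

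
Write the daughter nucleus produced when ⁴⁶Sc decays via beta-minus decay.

Ti-46

Beta-minus decay: mass number changes by +0, atomic number by +1.
A: 46 = 46; Z: 21 + 1 = 22.
Z = 22 is titanium, so the daughter is ⁴⁶Ti.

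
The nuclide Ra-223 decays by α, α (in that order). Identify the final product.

Po-215

Start: (A, Z) = (223, 88).
After α: (219, 86).
After α: (215, 84).
Z = 84 is polonium.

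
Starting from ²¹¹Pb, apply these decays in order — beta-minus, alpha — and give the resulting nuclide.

Start: (A, Z) = (211, 82).
After β⁻: (211, 83).
After α: (207, 81).
Z = 81 is thallium.

Tl-207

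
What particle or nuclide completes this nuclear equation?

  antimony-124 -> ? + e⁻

Conserve mass number: 124 = A + 0, so A = 124.
Conserve atomic number: 51 = Z − 1, so Z = 52.
Z = 52 is tellurium, so the species is tellurium-124.

Te-124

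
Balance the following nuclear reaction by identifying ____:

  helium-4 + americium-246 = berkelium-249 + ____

Conserve mass number: 4 + 246 = 249 + A, so A = 1.
Conserve atomic number: 2 + 95 = 97 + Z, so Z = 0.
A = 1 and Z = 0 is neutron — a neutron.

neutron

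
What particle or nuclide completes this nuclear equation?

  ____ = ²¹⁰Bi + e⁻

Conserve mass number: A = 210 + 0, so A = 210.
Conserve atomic number: Z = 83 − 1, so Z = 82.
Z = 82 is lead, so the species is ²¹⁰Pb.

Pb-210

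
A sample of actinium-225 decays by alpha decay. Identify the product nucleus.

Alpha decay: mass number changes by -4, atomic number by -2.
A: 225 − 4 = 221; Z: 89 − 2 = 87.
Z = 87 is francium, so the daughter is francium-221.

Fr-221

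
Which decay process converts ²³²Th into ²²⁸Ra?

alpha decay

ΔA = 228 − 232 = -4; ΔZ = 88 − 90 = -2.
A drops by 4 and Z drops by 2 — the signature of alpha emission.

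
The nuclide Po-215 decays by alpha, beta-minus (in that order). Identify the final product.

Bi-211

Start: (A, Z) = (215, 84).
After α: (211, 82).
After β⁻: (211, 83).
Z = 83 is bismuth.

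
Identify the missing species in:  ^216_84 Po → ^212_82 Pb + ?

alpha particle

Conserve mass number: 216 = 212 + A, so A = 4.
Conserve atomic number: 84 = 82 + Z, so Z = 2.
A = 4 and Z = 2 is ^4_2 He — an alpha particle.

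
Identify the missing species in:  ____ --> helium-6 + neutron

He-7

Conserve mass number: A = 6 + 1, so A = 7.
Conserve atomic number: Z = 2 + 0, so Z = 2.
Z = 2 is helium, so the species is helium-7.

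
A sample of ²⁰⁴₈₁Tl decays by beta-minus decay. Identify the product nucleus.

Beta-minus decay: mass number changes by +0, atomic number by +1.
A: 204 = 204; Z: 81 + 1 = 82.
Z = 82 is lead, so the daughter is ²⁰⁴₈₂Pb.

Pb-204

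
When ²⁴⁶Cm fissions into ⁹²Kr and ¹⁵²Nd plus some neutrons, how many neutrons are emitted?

Conserve mass number: 246 = 92 + 152 + k, so k = 246 − 244 = 2.
Check atomic number: 96 = 36 + 60 + 0 = 96. ✓

2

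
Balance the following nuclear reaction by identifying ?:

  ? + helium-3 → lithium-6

Conserve mass number: A + 3 = 6, so A = 3.
Conserve atomic number: Z + 2 = 3, so Z = 1.
A = 3 and Z = 1 is hydrogen-3 — a triton.

triton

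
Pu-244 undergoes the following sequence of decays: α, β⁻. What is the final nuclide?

Start: (A, Z) = (244, 94).
After α: (240, 92).
After β⁻: (240, 93).
Z = 93 is neptunium.

Np-240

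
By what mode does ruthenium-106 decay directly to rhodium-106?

ΔA = 106 − 106 = 0; ΔZ = 45 − 44 = +1.
A is unchanged and Z rises by 1 — a neutron has become a proton (β⁻ decay).

beta-minus decay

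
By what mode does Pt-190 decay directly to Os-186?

alpha decay

ΔA = 186 − 190 = -4; ΔZ = 76 − 78 = -2.
A drops by 4 and Z drops by 2 — the signature of alpha emission.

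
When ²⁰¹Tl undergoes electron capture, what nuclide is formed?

Electron capture: mass number changes by +0, atomic number by -1.
A: 201 = 201; Z: 81 − 1 = 80.
Z = 80 is mercury, so the daughter is ²⁰¹Hg.

Hg-201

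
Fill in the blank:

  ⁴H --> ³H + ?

neutron

Conserve mass number: 4 = 3 + A, so A = 1.
Conserve atomic number: 1 = 1 + Z, so Z = 0.
A = 1 and Z = 0 is ¹n — a neutron.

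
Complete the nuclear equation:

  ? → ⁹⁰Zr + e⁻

Conserve mass number: A = 90 + 0, so A = 90.
Conserve atomic number: Z = 40 − 1, so Z = 39.
Z = 39 is yttrium, so the species is ⁹⁰Y.

Y-90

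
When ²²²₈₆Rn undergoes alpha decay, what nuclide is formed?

Alpha decay: mass number changes by -4, atomic number by -2.
A: 222 − 4 = 218; Z: 86 − 2 = 84.
Z = 84 is polonium, so the daughter is ²¹⁸₈₄Po.

Po-218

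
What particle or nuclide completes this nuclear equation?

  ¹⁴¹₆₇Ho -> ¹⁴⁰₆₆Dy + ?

Conserve mass number: 141 = 140 + A, so A = 1.
Conserve atomic number: 67 = 66 + Z, so Z = 1.
A = 1 and Z = 1 is ¹₁H — a proton.

proton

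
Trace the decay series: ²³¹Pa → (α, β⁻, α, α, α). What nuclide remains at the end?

Po-215

Start: (A, Z) = (231, 91).
After α: (227, 89).
After β⁻: (227, 90).
After α: (223, 88).
After α: (219, 86).
After α: (215, 84).
Z = 84 is polonium.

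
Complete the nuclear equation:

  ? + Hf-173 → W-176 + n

alpha particle

Conserve mass number: A + 173 = 176 + 1, so A = 4.
Conserve atomic number: Z + 72 = 74 + 0, so Z = 2.
A = 4 and Z = 2 is He-4 — an alpha particle.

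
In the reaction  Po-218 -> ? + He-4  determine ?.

Conserve mass number: 218 = A + 4, so A = 214.
Conserve atomic number: 84 = Z + 2, so Z = 82.
Z = 82 is lead, so the species is Pb-214.

Pb-214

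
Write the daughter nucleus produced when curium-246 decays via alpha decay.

Alpha decay: mass number changes by -4, atomic number by -2.
A: 246 − 4 = 242; Z: 96 − 2 = 94.
Z = 94 is plutonium, so the daughter is plutonium-242.

Pu-242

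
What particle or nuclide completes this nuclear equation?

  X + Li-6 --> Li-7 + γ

neutron

Conserve mass number: A + 6 = 7 + 0, so A = 1.
Conserve atomic number: Z + 3 = 3 + 0, so Z = 0.
A = 1 and Z = 0 is n — a neutron.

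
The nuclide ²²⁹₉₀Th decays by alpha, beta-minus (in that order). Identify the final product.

Ac-225

Start: (A, Z) = (229, 90).
After α: (225, 88).
After β⁻: (225, 89).
Z = 89 is actinium.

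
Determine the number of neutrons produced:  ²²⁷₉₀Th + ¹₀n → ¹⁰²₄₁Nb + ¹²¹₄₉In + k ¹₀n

Conserve mass number: 228 = 102 + 121 + k, so k = 228 − 223 = 5.
Check atomic number: 90 = 41 + 49 + 0 = 90. ✓

5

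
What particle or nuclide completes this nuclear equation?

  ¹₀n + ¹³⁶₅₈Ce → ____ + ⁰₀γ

Ce-137

Conserve mass number: 1 + 136 = A + 0, so A = 137.
Conserve atomic number: 0 + 58 = Z + 0, so Z = 58.
Z = 58 is cerium, so the species is ¹³⁷₅₈Ce.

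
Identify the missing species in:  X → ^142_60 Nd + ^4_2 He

Conserve mass number: A = 142 + 4, so A = 146.
Conserve atomic number: Z = 60 + 2, so Z = 62.
Z = 62 is samarium, so the species is ^146_62 Sm.

Sm-146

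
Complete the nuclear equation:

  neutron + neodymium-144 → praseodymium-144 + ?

Conserve mass number: 1 + 144 = 144 + A, so A = 1.
Conserve atomic number: 0 + 60 = 59 + Z, so Z = 1.
A = 1 and Z = 1 is hydrogen-1 — a proton.

proton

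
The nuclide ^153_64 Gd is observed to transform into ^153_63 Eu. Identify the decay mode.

ΔA = 153 − 153 = 0; ΔZ = 63 − 64 = -1.
A is unchanged and Z drops by 1 — a proton has become a neutron (β⁺ emission or electron capture).

beta-plus decay or electron capture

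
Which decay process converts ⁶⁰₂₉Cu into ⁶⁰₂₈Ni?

ΔA = 60 − 60 = 0; ΔZ = 28 − 29 = -1.
A is unchanged and Z drops by 1 — a proton has become a neutron (β⁺ emission or electron capture).

beta-plus decay or electron capture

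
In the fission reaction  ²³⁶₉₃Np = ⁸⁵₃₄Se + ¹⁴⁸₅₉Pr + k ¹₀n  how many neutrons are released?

3

Conserve mass number: 236 = 85 + 148 + k, so k = 236 − 233 = 3.
Check atomic number: 93 = 34 + 59 + 0 = 93. ✓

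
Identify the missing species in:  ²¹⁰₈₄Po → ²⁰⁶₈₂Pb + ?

alpha particle

Conserve mass number: 210 = 206 + A, so A = 4.
Conserve atomic number: 84 = 82 + Z, so Z = 2.
A = 4 and Z = 2 is ⁴₂He — an alpha particle.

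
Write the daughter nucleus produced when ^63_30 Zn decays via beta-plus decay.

Cu-63

Beta-plus decay: mass number changes by +0, atomic number by -1.
A: 63 = 63; Z: 30 − 1 = 29.
Z = 29 is copper, so the daughter is ^63_29 Cu.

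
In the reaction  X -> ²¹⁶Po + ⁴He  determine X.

Conserve mass number: A = 216 + 4, so A = 220.
Conserve atomic number: Z = 84 + 2, so Z = 86.
Z = 86 is radon, so the species is ²²⁰Rn.

Rn-220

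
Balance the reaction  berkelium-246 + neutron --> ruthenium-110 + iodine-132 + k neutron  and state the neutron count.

5

Conserve mass number: 247 = 110 + 132 + k, so k = 247 − 242 = 5.
Check atomic number: 97 = 44 + 53 + 0 = 97. ✓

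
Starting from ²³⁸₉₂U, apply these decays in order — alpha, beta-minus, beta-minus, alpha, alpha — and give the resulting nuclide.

Ra-226

Start: (A, Z) = (238, 92).
After α: (234, 90).
After β⁻: (234, 91).
After β⁻: (234, 92).
After α: (230, 90).
After α: (226, 88).
Z = 88 is radium.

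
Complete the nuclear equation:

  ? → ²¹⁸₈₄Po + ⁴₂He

Rn-222

Conserve mass number: A = 218 + 4, so A = 222.
Conserve atomic number: Z = 84 + 2, so Z = 86.
Z = 86 is radon, so the species is ²²²₈₆Rn.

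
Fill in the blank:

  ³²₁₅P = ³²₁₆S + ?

Conserve mass number: 32 = 32 + A, so A = 0.
Conserve atomic number: 15 = 16 + Z, so Z = -1.
A = 0 and Z = -1 is ⁰₋₁e — a beta-minus particle.

beta-minus particle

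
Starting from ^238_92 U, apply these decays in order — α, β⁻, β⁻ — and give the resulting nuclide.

Start: (A, Z) = (238, 92).
After α: (234, 90).
After β⁻: (234, 91).
After β⁻: (234, 92).
Z = 92 is uranium.

U-234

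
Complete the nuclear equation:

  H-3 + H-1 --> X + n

He-3

Conserve mass number: 3 + 1 = A + 1, so A = 3.
Conserve atomic number: 1 + 1 = Z + 0, so Z = 2.
Z = 2 is helium, so the species is He-3.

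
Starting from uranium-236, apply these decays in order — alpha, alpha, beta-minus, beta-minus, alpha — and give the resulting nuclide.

Start: (A, Z) = (236, 92).
After α: (232, 90).
After α: (228, 88).
After β⁻: (228, 89).
After β⁻: (228, 90).
After α: (224, 88).
Z = 88 is radium.

Ra-224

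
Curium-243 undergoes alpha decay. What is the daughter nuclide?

Alpha decay: mass number changes by -4, atomic number by -2.
A: 243 − 4 = 239; Z: 96 − 2 = 94.
Z = 94 is plutonium, so the daughter is plutonium-239.

Pu-239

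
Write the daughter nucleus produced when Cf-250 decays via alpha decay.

Alpha decay: mass number changes by -4, atomic number by -2.
A: 250 − 4 = 246; Z: 98 − 2 = 96.
Z = 96 is curium, so the daughter is Cm-246.

Cm-246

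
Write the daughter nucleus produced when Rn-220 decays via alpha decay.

Alpha decay: mass number changes by -4, atomic number by -2.
A: 220 − 4 = 216; Z: 86 − 2 = 84.
Z = 84 is polonium, so the daughter is Po-216.

Po-216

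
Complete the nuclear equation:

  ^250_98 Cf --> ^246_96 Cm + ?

alpha particle

Conserve mass number: 250 = 246 + A, so A = 4.
Conserve atomic number: 98 = 96 + Z, so Z = 2.
A = 4 and Z = 2 is ^4_2 He — an alpha particle.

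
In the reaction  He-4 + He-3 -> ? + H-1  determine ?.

Li-6

Conserve mass number: 4 + 3 = A + 1, so A = 6.
Conserve atomic number: 2 + 2 = Z + 1, so Z = 3.
Z = 3 is lithium, so the species is Li-6.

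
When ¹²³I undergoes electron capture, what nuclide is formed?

Electron capture: mass number changes by +0, atomic number by -1.
A: 123 = 123; Z: 53 − 1 = 52.
Z = 52 is tellurium, so the daughter is ¹²³Te.

Te-123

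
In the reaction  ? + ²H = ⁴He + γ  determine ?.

deuteron

Conserve mass number: A + 2 = 4 + 0, so A = 2.
Conserve atomic number: Z + 1 = 2 + 0, so Z = 1.
A = 2 and Z = 1 is ²H — a deuteron.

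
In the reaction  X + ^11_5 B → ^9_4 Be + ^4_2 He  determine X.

deuteron

Conserve mass number: A + 11 = 9 + 4, so A = 2.
Conserve atomic number: Z + 5 = 4 + 2, so Z = 1.
A = 2 and Z = 1 is ^2_1 H — a deuteron.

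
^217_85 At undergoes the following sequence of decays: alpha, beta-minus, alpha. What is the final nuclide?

Pb-209

Start: (A, Z) = (217, 85).
After α: (213, 83).
After β⁻: (213, 84).
After α: (209, 82).
Z = 82 is lead.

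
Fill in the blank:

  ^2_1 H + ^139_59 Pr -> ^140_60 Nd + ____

Conserve mass number: 2 + 139 = 140 + A, so A = 1.
Conserve atomic number: 1 + 59 = 60 + Z, so Z = 0.
A = 1 and Z = 0 is ^1_0 n — a neutron.

neutron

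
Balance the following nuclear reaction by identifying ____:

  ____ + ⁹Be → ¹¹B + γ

Conserve mass number: A + 9 = 11 + 0, so A = 2.
Conserve atomic number: Z + 4 = 5 + 0, so Z = 1.
A = 2 and Z = 1 is ²H — a deuteron.

deuteron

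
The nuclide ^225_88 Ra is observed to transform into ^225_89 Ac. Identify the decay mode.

beta-minus decay

ΔA = 225 − 225 = 0; ΔZ = 89 − 88 = +1.
A is unchanged and Z rises by 1 — a neutron has become a proton (β⁻ decay).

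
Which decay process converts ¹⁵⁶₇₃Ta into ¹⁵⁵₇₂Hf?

ΔA = 155 − 156 = -1; ΔZ = 72 − 73 = -1.
A drops by 1 and Z drops by 1 — a proton was emitted.

proton emission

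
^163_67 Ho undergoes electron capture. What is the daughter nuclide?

Electron capture: mass number changes by +0, atomic number by -1.
A: 163 = 163; Z: 67 − 1 = 66.
Z = 66 is dysprosium, so the daughter is ^163_66 Dy.

Dy-163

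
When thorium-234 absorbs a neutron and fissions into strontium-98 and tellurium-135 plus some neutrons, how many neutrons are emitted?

Conserve mass number: 235 = 98 + 135 + k, so k = 235 − 233 = 2.
Check atomic number: 90 = 38 + 52 + 0 = 90. ✓

2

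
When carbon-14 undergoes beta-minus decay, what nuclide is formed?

Beta-minus decay: mass number changes by +0, atomic number by +1.
A: 14 = 14; Z: 6 + 1 = 7.
Z = 7 is nitrogen, so the daughter is nitrogen-14.

N-14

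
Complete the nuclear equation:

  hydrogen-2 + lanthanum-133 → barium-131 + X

Conserve mass number: 2 + 133 = 131 + A, so A = 4.
Conserve atomic number: 1 + 57 = 56 + Z, so Z = 2.
A = 4 and Z = 2 is helium-4 — an alpha particle.

alpha particle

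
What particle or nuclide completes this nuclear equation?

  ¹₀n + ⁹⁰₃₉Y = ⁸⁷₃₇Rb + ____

Conserve mass number: 1 + 90 = 87 + A, so A = 4.
Conserve atomic number: 0 + 39 = 37 + Z, so Z = 2.
A = 4 and Z = 2 is ⁴₂He — an alpha particle.

alpha particle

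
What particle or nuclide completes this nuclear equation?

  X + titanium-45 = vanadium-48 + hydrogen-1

Conserve mass number: A + 45 = 48 + 1, so A = 4.
Conserve atomic number: Z + 22 = 23 + 1, so Z = 2.
A = 4 and Z = 2 is helium-4 — an alpha particle.

alpha particle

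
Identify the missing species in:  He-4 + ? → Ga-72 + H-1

Zn-69

Conserve mass number: 4 + A = 72 + 1, so A = 69.
Conserve atomic number: 2 + Z = 31 + 1, so Z = 30.
Z = 30 is zinc, so the species is Zn-69.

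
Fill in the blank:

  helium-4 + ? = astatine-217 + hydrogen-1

Conserve mass number: 4 + A = 217 + 1, so A = 214.
Conserve atomic number: 2 + Z = 85 + 1, so Z = 84.
Z = 84 is polonium, so the species is polonium-214.

Po-214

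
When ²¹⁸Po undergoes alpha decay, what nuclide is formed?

Pb-214

Alpha decay: mass number changes by -4, atomic number by -2.
A: 218 − 4 = 214; Z: 84 − 2 = 82.
Z = 82 is lead, so the daughter is ²¹⁴Pb.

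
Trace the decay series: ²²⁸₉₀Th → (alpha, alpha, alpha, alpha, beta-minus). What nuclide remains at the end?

Start: (A, Z) = (228, 90).
After α: (224, 88).
After α: (220, 86).
After α: (216, 84).
After α: (212, 82).
After β⁻: (212, 83).
Z = 83 is bismuth.

Bi-212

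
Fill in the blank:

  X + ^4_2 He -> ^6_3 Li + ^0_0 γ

Conserve mass number: A + 4 = 6 + 0, so A = 2.
Conserve atomic number: Z + 2 = 3 + 0, so Z = 1.
A = 2 and Z = 1 is ^2_1 H — a deuteron.

deuteron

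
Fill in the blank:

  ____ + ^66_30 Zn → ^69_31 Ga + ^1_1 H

Conserve mass number: A + 66 = 69 + 1, so A = 4.
Conserve atomic number: Z + 30 = 31 + 1, so Z = 2.
A = 4 and Z = 2 is ^4_2 He — an alpha particle.

alpha particle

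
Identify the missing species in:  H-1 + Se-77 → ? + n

Br-77

Conserve mass number: 1 + 77 = A + 1, so A = 77.
Conserve atomic number: 1 + 34 = Z + 0, so Z = 35.
Z = 35 is bromine, so the species is Br-77.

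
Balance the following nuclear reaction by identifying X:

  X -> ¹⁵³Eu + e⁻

Sm-153

Conserve mass number: A = 153 + 0, so A = 153.
Conserve atomic number: Z = 63 − 1, so Z = 62.
Z = 62 is samarium, so the species is ¹⁵³Sm.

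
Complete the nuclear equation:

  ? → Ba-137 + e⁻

Conserve mass number: A = 137 + 0, so A = 137.
Conserve atomic number: Z = 56 − 1, so Z = 55.
Z = 55 is caesium, so the species is Cs-137.

Cs-137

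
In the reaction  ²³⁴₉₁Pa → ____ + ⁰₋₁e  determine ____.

U-234

Conserve mass number: 234 = A + 0, so A = 234.
Conserve atomic number: 91 = Z − 1, so Z = 92.
Z = 92 is uranium, so the species is ²³⁴₉₂U.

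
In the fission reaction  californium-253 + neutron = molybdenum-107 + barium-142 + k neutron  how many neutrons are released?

5

Conserve mass number: 254 = 107 + 142 + k, so k = 254 − 249 = 5.
Check atomic number: 98 = 42 + 56 + 0 = 98. ✓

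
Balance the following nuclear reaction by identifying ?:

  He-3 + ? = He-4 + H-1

Conserve mass number: 3 + A = 4 + 1, so A = 2.
Conserve atomic number: 2 + Z = 2 + 1, so Z = 1.
A = 2 and Z = 1 is H-2 — a deuteron.

deuteron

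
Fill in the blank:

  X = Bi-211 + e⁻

Pb-211

Conserve mass number: A = 211 + 0, so A = 211.
Conserve atomic number: Z = 83 − 1, so Z = 82.
Z = 82 is lead, so the species is Pb-211.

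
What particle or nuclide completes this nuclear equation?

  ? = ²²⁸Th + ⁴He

U-232

Conserve mass number: A = 228 + 4, so A = 232.
Conserve atomic number: Z = 90 + 2, so Z = 92.
Z = 92 is uranium, so the species is ²³²U.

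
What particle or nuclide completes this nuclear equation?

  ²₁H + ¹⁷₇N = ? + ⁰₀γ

O-19

Conserve mass number: 2 + 17 = A + 0, so A = 19.
Conserve atomic number: 1 + 7 = Z + 0, so Z = 8.
Z = 8 is oxygen, so the species is ¹⁹₈O.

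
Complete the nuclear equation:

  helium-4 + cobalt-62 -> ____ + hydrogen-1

Conserve mass number: 4 + 62 = A + 1, so A = 65.
Conserve atomic number: 2 + 27 = Z + 1, so Z = 28.
Z = 28 is nickel, so the species is nickel-65.

Ni-65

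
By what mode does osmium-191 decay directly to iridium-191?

ΔA = 191 − 191 = 0; ΔZ = 77 − 76 = +1.
A is unchanged and Z rises by 1 — a neutron has become a proton (β⁻ decay).

beta-minus decay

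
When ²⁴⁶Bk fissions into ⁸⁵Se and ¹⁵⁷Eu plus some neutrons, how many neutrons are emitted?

Conserve mass number: 246 = 85 + 157 + k, so k = 246 − 242 = 4.
Check atomic number: 97 = 34 + 63 + 0 = 97. ✓

4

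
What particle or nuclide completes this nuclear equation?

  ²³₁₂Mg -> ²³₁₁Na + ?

positron

Conserve mass number: 23 = 23 + A, so A = 0.
Conserve atomic number: 12 = 11 + Z, so Z = 1.
A = 0 and Z = 1 is ⁰₁e — a positron.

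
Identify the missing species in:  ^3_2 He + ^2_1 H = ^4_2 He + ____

Conserve mass number: 3 + 2 = 4 + A, so A = 1.
Conserve atomic number: 2 + 1 = 2 + Z, so Z = 1.
A = 1 and Z = 1 is ^1_1 H — a proton.

proton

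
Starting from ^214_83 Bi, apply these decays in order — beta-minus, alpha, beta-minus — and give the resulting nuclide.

Bi-210

Start: (A, Z) = (214, 83).
After β⁻: (214, 84).
After α: (210, 82).
After β⁻: (210, 83).
Z = 83 is bismuth.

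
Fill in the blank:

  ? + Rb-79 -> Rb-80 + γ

Conserve mass number: A + 79 = 80 + 0, so A = 1.
Conserve atomic number: Z + 37 = 37 + 0, so Z = 0.
A = 1 and Z = 0 is n — a neutron.

neutron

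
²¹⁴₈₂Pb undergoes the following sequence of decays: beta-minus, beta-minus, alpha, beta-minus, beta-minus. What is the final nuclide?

Start: (A, Z) = (214, 82).
After β⁻: (214, 83).
After β⁻: (214, 84).
After α: (210, 82).
After β⁻: (210, 83).
After β⁻: (210, 84).
Z = 84 is polonium.

Po-210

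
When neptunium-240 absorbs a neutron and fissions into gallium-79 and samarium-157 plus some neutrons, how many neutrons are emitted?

5

Conserve mass number: 241 = 79 + 157 + k, so k = 241 − 236 = 5.
Check atomic number: 93 = 31 + 62 + 0 = 93. ✓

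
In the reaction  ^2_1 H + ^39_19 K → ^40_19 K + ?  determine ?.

proton

Conserve mass number: 2 + 39 = 40 + A, so A = 1.
Conserve atomic number: 1 + 19 = 19 + Z, so Z = 1.
A = 1 and Z = 1 is ^1_1 H — a proton.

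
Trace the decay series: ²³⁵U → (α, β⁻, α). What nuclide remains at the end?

Ac-227

Start: (A, Z) = (235, 92).
After α: (231, 90).
After β⁻: (231, 91).
After α: (227, 89).
Z = 89 is actinium.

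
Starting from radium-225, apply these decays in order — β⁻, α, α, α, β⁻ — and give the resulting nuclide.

Start: (A, Z) = (225, 88).
After β⁻: (225, 89).
After α: (221, 87).
After α: (217, 85).
After α: (213, 83).
After β⁻: (213, 84).
Z = 84 is polonium.

Po-213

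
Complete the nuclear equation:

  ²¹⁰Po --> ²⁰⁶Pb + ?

Conserve mass number: 210 = 206 + A, so A = 4.
Conserve atomic number: 84 = 82 + Z, so Z = 2.
A = 4 and Z = 2 is ⁴He — an alpha particle.

alpha particle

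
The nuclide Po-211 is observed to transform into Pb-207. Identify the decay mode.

alpha decay

ΔA = 207 − 211 = -4; ΔZ = 82 − 84 = -2.
A drops by 4 and Z drops by 2 — the signature of alpha emission.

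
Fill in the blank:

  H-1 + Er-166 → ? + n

Conserve mass number: 1 + 166 = A + 1, so A = 166.
Conserve atomic number: 1 + 68 = Z + 0, so Z = 69.
Z = 69 is thulium, so the species is Tm-166.

Tm-166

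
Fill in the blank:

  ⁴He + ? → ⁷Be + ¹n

alpha particle

Conserve mass number: 4 + A = 7 + 1, so A = 4.
Conserve atomic number: 2 + Z = 4 + 0, so Z = 2.
A = 4 and Z = 2 is ⁴He — an alpha particle.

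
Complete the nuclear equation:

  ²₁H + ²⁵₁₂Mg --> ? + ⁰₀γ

Al-27

Conserve mass number: 2 + 25 = A + 0, so A = 27.
Conserve atomic number: 1 + 12 = Z + 0, so Z = 13.
Z = 13 is aluminium, so the species is ²⁷₁₃Al.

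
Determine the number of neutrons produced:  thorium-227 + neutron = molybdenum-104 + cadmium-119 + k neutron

Conserve mass number: 228 = 104 + 119 + k, so k = 228 − 223 = 5.
Check atomic number: 90 = 42 + 48 + 0 = 90. ✓

5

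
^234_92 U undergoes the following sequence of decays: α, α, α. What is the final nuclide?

Start: (A, Z) = (234, 92).
After α: (230, 90).
After α: (226, 88).
After α: (222, 86).
Z = 86 is radon.

Rn-222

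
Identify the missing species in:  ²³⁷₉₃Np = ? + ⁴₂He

Pa-233

Conserve mass number: 237 = A + 4, so A = 233.
Conserve atomic number: 93 = Z + 2, so Z = 91.
Z = 91 is protactinium, so the species is ²³³₉₁Pa.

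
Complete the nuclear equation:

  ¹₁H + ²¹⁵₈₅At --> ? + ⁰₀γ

Rn-216

Conserve mass number: 1 + 215 = A + 0, so A = 216.
Conserve atomic number: 1 + 85 = Z + 0, so Z = 86.
Z = 86 is radon, so the species is ²¹⁶₈₆Rn.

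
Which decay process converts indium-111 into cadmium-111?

ΔA = 111 − 111 = 0; ΔZ = 48 − 49 = -1.
A is unchanged and Z drops by 1 — a proton has become a neutron (β⁺ emission or electron capture).

beta-plus decay or electron capture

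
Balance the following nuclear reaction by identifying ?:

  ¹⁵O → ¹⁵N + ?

Conserve mass number: 15 = 15 + A, so A = 0.
Conserve atomic number: 8 = 7 + Z, so Z = 1.
A = 0 and Z = 1 is e⁺ — a positron.

positron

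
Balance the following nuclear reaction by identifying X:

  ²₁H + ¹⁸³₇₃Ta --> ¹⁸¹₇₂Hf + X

Conserve mass number: 2 + 183 = 181 + A, so A = 4.
Conserve atomic number: 1 + 73 = 72 + Z, so Z = 2.
A = 4 and Z = 2 is ⁴₂He — an alpha particle.

alpha particle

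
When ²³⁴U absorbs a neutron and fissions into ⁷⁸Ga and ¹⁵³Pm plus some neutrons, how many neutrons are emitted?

Conserve mass number: 235 = 78 + 153 + k, so k = 235 − 231 = 4.
Check atomic number: 92 = 31 + 61 + 0 = 92. ✓

4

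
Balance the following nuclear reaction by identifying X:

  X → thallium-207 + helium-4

Conserve mass number: A = 207 + 4, so A = 211.
Conserve atomic number: Z = 81 + 2, so Z = 83.
Z = 83 is bismuth, so the species is bismuth-211.

Bi-211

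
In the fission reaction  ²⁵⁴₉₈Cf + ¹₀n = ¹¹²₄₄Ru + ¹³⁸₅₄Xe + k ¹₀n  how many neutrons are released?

5

Conserve mass number: 255 = 112 + 138 + k, so k = 255 − 250 = 5.
Check atomic number: 98 = 44 + 54 + 0 = 98. ✓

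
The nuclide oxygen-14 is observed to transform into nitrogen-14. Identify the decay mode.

beta-plus decay or electron capture

ΔA = 14 − 14 = 0; ΔZ = 7 − 8 = -1.
A is unchanged and Z drops by 1 — a proton has become a neutron (β⁺ emission or electron capture).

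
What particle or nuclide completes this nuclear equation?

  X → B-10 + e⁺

C-10

Conserve mass number: A = 10 + 0, so A = 10.
Conserve atomic number: Z = 5 + 1, so Z = 6.
Z = 6 is carbon, so the species is C-10.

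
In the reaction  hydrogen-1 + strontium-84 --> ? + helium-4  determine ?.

Conserve mass number: 1 + 84 = A + 4, so A = 81.
Conserve atomic number: 1 + 38 = Z + 2, so Z = 37.
Z = 37 is rubidium, so the species is rubidium-81.

Rb-81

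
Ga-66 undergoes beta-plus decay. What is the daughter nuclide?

Zn-66

Beta-plus decay: mass number changes by +0, atomic number by -1.
A: 66 = 66; Z: 31 − 1 = 30.
Z = 30 is zinc, so the daughter is Zn-66.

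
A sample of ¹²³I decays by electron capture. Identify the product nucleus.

Te-123

Electron capture: mass number changes by +0, atomic number by -1.
A: 123 = 123; Z: 53 − 1 = 52.
Z = 52 is tellurium, so the daughter is ¹²³Te.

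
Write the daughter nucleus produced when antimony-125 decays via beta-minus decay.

Beta-minus decay: mass number changes by +0, atomic number by +1.
A: 125 = 125; Z: 51 + 1 = 52.
Z = 52 is tellurium, so the daughter is tellurium-125.

Te-125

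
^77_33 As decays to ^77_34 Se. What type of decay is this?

ΔA = 77 − 77 = 0; ΔZ = 34 − 33 = +1.
A is unchanged and Z rises by 1 — a neutron has become a proton (β⁻ decay).

beta-minus decay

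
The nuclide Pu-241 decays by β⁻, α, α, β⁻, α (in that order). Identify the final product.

Start: (A, Z) = (241, 94).
After β⁻: (241, 95).
After α: (237, 93).
After α: (233, 91).
After β⁻: (233, 92).
After α: (229, 90).
Z = 90 is thorium.

Th-229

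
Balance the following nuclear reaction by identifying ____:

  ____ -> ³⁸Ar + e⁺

K-38

Conserve mass number: A = 38 + 0, so A = 38.
Conserve atomic number: Z = 18 + 1, so Z = 19.
Z = 19 is potassium, so the species is ³⁸K.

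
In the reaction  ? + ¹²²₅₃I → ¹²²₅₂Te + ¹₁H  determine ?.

neutron

Conserve mass number: A + 122 = 122 + 1, so A = 1.
Conserve atomic number: Z + 53 = 52 + 1, so Z = 0.
A = 1 and Z = 0 is ¹₀n — a neutron.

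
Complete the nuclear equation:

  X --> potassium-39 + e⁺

Conserve mass number: A = 39 + 0, so A = 39.
Conserve atomic number: Z = 19 + 1, so Z = 20.
Z = 20 is calcium, so the species is calcium-39.

Ca-39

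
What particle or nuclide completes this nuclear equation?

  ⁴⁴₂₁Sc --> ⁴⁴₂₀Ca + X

Conserve mass number: 44 = 44 + A, so A = 0.
Conserve atomic number: 21 = 20 + Z, so Z = 1.
A = 0 and Z = 1 is ⁰₁e — a positron.

positron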